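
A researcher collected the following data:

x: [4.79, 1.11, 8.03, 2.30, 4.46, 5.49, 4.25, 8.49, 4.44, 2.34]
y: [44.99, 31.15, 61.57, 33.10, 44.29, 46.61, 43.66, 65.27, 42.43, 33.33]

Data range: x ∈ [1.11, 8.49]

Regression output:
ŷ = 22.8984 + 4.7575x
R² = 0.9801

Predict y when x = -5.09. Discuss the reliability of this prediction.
The equation gives ŷ = -1.3173; however x = -5.09 is 6.20 units below the observed range, so this extrapolated value should not be trusted.

Prediction calculation:
ŷ = 22.8984 + 4.7575 × (-5.09)
ŷ = -1.3173

Reliability:
- Data range: x ∈ [1.11, 8.49]
- Prediction point: x = -5.09 is 6.20 units below the observed range → this is EXTRAPOLATION, not interpolation

Why that matters here:
- The linear relationship may not hold outside the observed range
- There are no observations near this x to validate the fitted line there

Report the number if required, but flag clearly that it is an extrapolation.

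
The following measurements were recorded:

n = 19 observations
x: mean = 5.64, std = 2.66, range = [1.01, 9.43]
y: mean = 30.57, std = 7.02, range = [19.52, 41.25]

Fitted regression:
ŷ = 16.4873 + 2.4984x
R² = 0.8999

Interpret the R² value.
The model explains 89.99% of the variance in y (R² = 0.8999), leaving 10.01% unexplained; the fit is strong.

R² = 1 − SS_res/SS_tot compares the residual scatter to the total scatter of y about its mean.

Here R² = 0.8999:
- Explained: 89.99% of the variation in y
- Unexplained (residual): 100% − 89.99% = 10.01%
- Rule of thumb (below 0.3 weak; 0.3 to below 0.7 moderate; 0.7 and above strong) → strong

Calculation: R² = 1 − (SS_res / SS_tot), where SS_res is the sum of squared residuals and SS_tot the total sum of squares.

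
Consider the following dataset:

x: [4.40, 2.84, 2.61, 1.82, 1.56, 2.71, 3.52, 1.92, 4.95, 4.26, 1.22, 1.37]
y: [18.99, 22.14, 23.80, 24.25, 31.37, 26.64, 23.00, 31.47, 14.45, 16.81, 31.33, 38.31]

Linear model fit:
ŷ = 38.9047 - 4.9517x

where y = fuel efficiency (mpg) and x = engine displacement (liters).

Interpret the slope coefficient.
On average, fuel efficiency is about 4.9517 mpg lower for every extra liter of engine displacement.

The slope coefficient β₁ = -4.9517 represents the marginal effect of engine displacement on fuel efficiency.

Interpretation:
- Engine displacement up by 1 liter → predicted fuel efficiency decreases by 4.9517 mpg
- The effect is assumed constant over the observed range of x (linearity)
- The sign (−) gives the direction; the magnitude 4.9517 gives the size of the effect per liter

The intercept β₀ = 38.9047 is the predicted fuel efficiency when engine displacement = 0; since the smallest observed x is 1.22, this is an extrapolation and mainly anchors the line.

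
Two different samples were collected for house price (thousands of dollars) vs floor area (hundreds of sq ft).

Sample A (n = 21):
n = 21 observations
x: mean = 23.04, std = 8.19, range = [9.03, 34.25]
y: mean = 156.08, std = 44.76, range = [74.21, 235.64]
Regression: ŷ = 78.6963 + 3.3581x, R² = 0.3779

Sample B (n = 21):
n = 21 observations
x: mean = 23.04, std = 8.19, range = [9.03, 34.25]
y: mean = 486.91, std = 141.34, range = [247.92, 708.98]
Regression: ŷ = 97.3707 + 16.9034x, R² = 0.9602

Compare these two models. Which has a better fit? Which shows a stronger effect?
Model B has the better fit (R² = 0.9602 vs 0.3779). Model B shows the stronger effect (|β₁| = 16.9034 vs 3.3581).

Model Comparison:

Which explains more variance? (R²)
- Model A: R² = 0.3779 → 37.79% of variance in house price explained
- Model B: R² = 0.9602 → 96.02% of variance in house price explained
- 0.9602 > 0.3779 → Model B has the better fit

Strength of effect — compare |β₁|:
- Model A: β₁ = 3.3581 → predicted house price rises 3.3581 thousand dollars per additional hundred sq ft of floor area
- Model B: β₁ = 16.9034 → predicted house price rises 16.9034 thousand dollars per additional hundred sq ft of floor area
- |3.3581| < |16.9034| → Model B shows the stronger marginal effect

Notes:
- A steeper slope doesn't make a better model if the scatter around the line is large.
- The two samples could reflect different populations, time periods, or measurement quality.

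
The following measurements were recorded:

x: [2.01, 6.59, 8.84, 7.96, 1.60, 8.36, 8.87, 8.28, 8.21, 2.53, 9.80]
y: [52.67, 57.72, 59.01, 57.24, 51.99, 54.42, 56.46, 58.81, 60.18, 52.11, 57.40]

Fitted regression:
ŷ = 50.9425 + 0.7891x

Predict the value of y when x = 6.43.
ŷ = 56.0164

Plug x = 6.43 into the fitted line:

ŷ = 50.9425 + 0.7891 × 6.43
ŷ = 50.9425 + 5.0739
ŷ = 56.0164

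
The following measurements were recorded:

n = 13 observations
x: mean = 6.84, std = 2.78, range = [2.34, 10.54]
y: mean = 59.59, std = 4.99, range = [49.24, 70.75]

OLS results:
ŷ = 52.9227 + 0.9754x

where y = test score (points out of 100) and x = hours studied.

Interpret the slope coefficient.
An increase of one hour in study time is associated with a 0.9754 points increase in predicted test score.

β₁ = 0.9754 is the change in predicted test score (points) per additional hour of study time.

Interpretation:
- Study time up by 1 hour → predicted test score increases by 0.9754 points
- This is a linear approximation: the same per-unit change is assumed across the whole observed x range
- The sign (+) gives the direction; the magnitude 0.9754 gives the size of the effect per hour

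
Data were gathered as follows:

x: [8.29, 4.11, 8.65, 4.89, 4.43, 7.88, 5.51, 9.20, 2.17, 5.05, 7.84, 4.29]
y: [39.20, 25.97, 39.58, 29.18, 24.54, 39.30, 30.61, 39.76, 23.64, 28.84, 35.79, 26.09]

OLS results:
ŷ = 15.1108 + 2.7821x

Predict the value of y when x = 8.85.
ŷ = 39.7324

x = 8.85 lies inside the observed range [2.17, 9.20], so the fitted equation applies directly:

ŷ = 15.1108 + 2.7821 × 8.85
ŷ = 15.1108 + 24.6216
ŷ = 39.7324

This is a point prediction; actual observations scatter around it by roughly the residual standard deviation.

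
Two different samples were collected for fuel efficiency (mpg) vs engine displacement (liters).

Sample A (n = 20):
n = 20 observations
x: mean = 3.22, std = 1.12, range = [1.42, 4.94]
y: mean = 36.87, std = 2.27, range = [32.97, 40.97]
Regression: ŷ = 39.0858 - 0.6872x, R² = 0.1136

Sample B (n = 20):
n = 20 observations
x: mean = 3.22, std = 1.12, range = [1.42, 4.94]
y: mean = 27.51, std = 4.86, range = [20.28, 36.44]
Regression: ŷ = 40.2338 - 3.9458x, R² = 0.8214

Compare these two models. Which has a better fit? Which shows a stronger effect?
Model B has the better fit (R² = 0.8214 vs 0.1136). Model B shows the stronger effect (|β₁| = 3.9458 vs 0.6872).

Model Comparison:

Goodness of fit (R²):
- Model A: R² = 0.1136 → 11.36% of variance in fuel efficiency explained
- Model B: R² = 0.8214 → 82.14% of variance in fuel efficiency explained
- 0.8214 > 0.1136 → Model B has the better fit

Effect size (slope magnitude):
- Model A: β₁ = -0.6872 → predicted fuel efficiency falls 0.6872 mpg per additional liter of engine displacement
- Model B: β₁ = -3.9458 → predicted fuel efficiency falls 3.9458 mpg per additional liter of engine displacement
- |-0.6872| < |-3.9458| → Model B shows the stronger marginal effect

Notes:
- The two samples could reflect different populations, time periods, or measurement quality.
- A better fit (higher R²) doesn't necessarily mean a more important relationship.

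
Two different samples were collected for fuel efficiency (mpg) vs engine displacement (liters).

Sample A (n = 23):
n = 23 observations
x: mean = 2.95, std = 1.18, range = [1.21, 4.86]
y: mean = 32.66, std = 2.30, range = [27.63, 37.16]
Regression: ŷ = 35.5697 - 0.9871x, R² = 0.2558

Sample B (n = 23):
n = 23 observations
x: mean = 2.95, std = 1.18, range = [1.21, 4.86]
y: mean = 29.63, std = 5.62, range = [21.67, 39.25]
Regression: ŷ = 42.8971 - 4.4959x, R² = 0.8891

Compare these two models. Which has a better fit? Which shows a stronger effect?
Model B has the better fit (R² = 0.8891 vs 0.2558). Model B shows the stronger effect (|β₁| = 4.4959 vs 0.9871).

Model Comparison:

Which explains more variance? (R²)
- Model A: R² = 0.2558 → 25.58% of variance in fuel efficiency explained
- Model B: R² = 0.8891 → 88.91% of variance in fuel efficiency explained
- 0.8891 > 0.2558 → Model B has the better fit

Effect size (slope magnitude):
- Model A: β₁ = -0.9871 → predicted fuel efficiency falls 0.9871 mpg per additional liter of engine displacement
- Model B: β₁ = -4.4959 → predicted fuel efficiency falls 4.4959 mpg per additional liter of engine displacement
- |-0.9871| < |-4.4959| → Model B shows the stronger marginal effect

Note: A steeper slope doesn't make a better model if the scatter around the line is large.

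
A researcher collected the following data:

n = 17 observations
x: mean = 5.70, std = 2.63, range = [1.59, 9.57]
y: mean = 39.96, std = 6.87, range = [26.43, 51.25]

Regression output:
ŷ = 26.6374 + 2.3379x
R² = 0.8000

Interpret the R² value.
About 80.00% of the variability in y is accounted for by the regression on x (R² = 0.8000) — a strong linear fit.

R² (coefficient of determination) measures the proportion of variance in y explained by the regression model.

Here R² = 0.8000:
- Explained: 80.00% of the variation in y
- Unexplained (residual): 100% − 80.00% = 20.00%
- Rule of thumb (below 0.3 weak; 0.3 to below 0.7 moderate; 0.7 and above strong) → strong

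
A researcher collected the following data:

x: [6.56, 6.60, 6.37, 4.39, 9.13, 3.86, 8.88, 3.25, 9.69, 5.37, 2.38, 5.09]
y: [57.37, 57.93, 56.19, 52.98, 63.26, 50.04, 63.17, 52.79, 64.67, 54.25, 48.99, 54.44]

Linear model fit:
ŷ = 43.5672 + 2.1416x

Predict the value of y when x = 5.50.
ŷ = 55.3460

x = 5.50 lies inside the observed range [2.38, 9.69], so the fitted equation applies directly:

ŷ = 43.5672 + 2.1416 × 5.50
ŷ = 43.5672 + 11.7788
ŷ = 55.3460

This is a point prediction; actual observations scatter around it by roughly the residual standard deviation.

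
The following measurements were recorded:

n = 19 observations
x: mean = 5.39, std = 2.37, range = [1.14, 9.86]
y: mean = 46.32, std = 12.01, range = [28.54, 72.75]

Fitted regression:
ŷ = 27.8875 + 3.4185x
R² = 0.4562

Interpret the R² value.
About 45.62% of the variability in y is accounted for by the regression on x (R² = 0.4562) — a moderate linear fit.

R² (coefficient of determination) measures the proportion of variance in y explained by the regression model.

Here R² = 0.4562:
- Explained: 45.62% of the variation in y
- Unexplained (residual): 100% − 45.62% = 54.38%
- Rule of thumb (below 0.3 weak; 0.3 to below 0.7 moderate; 0.7 and above strong) → moderate

Calculation: R² = 1 − (SS_res / SS_tot), where SS_res is the sum of squared residuals and SS_tot the total sum of squares.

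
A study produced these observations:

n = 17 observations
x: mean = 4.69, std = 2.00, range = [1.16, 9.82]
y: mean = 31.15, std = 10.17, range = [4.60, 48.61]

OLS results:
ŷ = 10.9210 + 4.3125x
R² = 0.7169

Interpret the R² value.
About 71.69% of the variability in y is accounted for by the regression on x (R² = 0.7169) — a strong linear fit.

The coefficient of determination R² is the fraction of the total variation in y that the fitted line accounts for.

Here R² = 0.7169:
- Explained: 71.69% of the variation in y
- Unexplained (residual): 100% − 71.69% = 28.31%
- Rule of thumb (below 0.3 weak; 0.3 to below 0.7 moderate; 0.7 and above strong) → strong

Note: R² says nothing about causation, and a high R² does not by itself mean the linear form is appropriate — check the residuals.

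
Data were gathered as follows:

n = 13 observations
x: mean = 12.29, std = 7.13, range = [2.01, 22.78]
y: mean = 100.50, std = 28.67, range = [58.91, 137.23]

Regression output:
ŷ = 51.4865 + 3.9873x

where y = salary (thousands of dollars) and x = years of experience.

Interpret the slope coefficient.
An increase of one year in experience is associated with a 3.9873 thousand dollars increase in predicted salary.

The slope β₁ = 3.9873 gives the rate at which the fitted salary changes with experience.

Interpretation:
- Experience up by 1 year → predicted salary increases by 3.9873 thousand dollars
- The effect is assumed constant over the observed range of x (linearity)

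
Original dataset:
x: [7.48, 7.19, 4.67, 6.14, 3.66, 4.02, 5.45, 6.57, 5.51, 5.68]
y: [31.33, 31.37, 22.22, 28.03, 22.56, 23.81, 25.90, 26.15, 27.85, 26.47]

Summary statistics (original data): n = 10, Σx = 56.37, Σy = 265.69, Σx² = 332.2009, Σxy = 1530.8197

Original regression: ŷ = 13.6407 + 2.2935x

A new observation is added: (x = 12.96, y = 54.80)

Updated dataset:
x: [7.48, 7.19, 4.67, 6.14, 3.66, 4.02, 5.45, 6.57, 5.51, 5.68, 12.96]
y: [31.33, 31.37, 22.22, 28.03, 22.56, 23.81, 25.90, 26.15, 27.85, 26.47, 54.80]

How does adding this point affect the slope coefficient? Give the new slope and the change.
The slope changes from 2.2935 to 3.4982 (change of +1.2047, or +52.5%).

The new point has HIGH LEVERAGE: x = 12.96 is far from the original mean x̄ = 56.37/10 ≈ 5.64 (original range [3.66, 7.48]).

Step 1: Update the sums with the new point (n goes from 10 to 11)
Σx  = 56.37 + 12.96 = 69.33
Σy  = 265.69 + 54.80 = 320.49
Σx² = 332.2009 + 12.96² = 332.2009 + 167.9616 = 500.1625
Σxy = 1530.8197 + 12.96×54.80 = 1530.8197 + 710.2080 = 2241.0277

Step 2: Recompute the slope with b₁ = (nΣxy − ΣxΣy) / (nΣx² − (Σx)²)
Numerator   = 11×2241.0277 − 69.33×320.49 = 24651.3047 − 22219.5717 = 2431.7330
Denominator = 11×500.1625 − 69.33² = 5501.7875 − 4806.6489 = 695.1386
b₁(new) = 2431.7330 / 695.1386 = 3.4982

(Same formula on the original sums: (10×1530.8197 − 56.37×265.69) / (10×332.2009 − 56.37²) = 331.2517 / 144.4321 = 2.2935, matching the given fit.)

Step 3: Change in slope
Δβ₁ = 3.4982 − 2.2935 = +1.2047
Relative change = +1.2047 / 2.2935 × 100% = +52.5%
→ the slope increases when the point is added.

Because the point sits above the extension of the original line at a high-leverage x, it tilts the fit up.
In practice: examine leverage (hᵢ) and Cook's distance rather than deleting it automatically.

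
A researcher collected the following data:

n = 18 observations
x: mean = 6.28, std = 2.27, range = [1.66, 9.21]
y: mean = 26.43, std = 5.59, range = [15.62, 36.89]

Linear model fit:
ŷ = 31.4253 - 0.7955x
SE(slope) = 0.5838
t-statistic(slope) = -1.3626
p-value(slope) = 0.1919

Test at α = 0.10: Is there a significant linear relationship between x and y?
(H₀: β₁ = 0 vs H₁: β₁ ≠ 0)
Fail to reject H₀: p-value = 0.1919 ≥ α = 0.10. The linear relationship is not significant at the 10% level.

Hypothesis test for the slope coefficient:

H₀: β₁ = 0 (no linear relationship)
H₁: β₁ ≠ 0 (linear relationship exists)

Test statistic: t = β̂₁ / SE(β̂₁) = -0.7955 / 0.5838 = -1.3626

The p-value (0.1919) is the probability, under H₀, of a t-statistic at least as extreme as |t| = 1.3626 (two-sided, df = n − 2 = 16).

Decision rule: reject H₀ if p-value < α.
p-value = 0.1919 ≥ α = 0.10 → fail to reject H₀.

At α = 0.10 the data do not provide convincing evidence of a nonzero slope.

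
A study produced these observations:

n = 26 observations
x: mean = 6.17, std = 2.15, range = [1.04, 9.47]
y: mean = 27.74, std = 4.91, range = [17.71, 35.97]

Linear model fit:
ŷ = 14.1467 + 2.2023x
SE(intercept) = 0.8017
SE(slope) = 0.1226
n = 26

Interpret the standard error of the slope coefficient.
The slope 2.2023 is pinned down to within about ±0.1226 (one SE) by these data — relative uncertainty 5.6%, i.e. precise.

SE(β̂₁) = 0.1226 says: if we drew many samples of n = 26 from the same population and refit each time, the fitted slopes would scatter with a standard deviation of roughly 0.1226 around the true β₁.

Relative precision:
- SE / |β̂₁| = 0.1226 / 2.2023 = 5.6%
- Rule of thumb (under 20%: precise; 20% to under 50%: moderately precise; 50% or more: imprecise) → precise

Link to interval estimation: a confidence interval for β₁ is β̂₁ ± t* × 0.1226, so SE sets the half-width per unit of t*.

What drives SE(β̂₁): more residual scatter → larger SE.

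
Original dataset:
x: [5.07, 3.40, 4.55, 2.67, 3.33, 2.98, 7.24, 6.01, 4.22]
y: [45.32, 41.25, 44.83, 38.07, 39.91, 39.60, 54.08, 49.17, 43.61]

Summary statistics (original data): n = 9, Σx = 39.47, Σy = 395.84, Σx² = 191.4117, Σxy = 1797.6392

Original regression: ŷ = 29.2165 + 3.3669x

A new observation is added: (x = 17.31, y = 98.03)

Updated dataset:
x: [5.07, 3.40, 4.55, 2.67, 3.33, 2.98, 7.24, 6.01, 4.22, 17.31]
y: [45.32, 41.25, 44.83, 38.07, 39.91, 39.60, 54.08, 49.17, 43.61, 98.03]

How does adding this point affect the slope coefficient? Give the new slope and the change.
The slope changes from 3.3669 to 4.0933 (change of +0.7264, or +21.6%).

The new point has HIGH LEVERAGE: x = 17.31 is far from the original mean x̄ = 39.47/9 ≈ 4.39 (original range [2.67, 7.24]).

Step 1: Update the sums with the new point (n goes from 9 to 10)
Σx  = 39.47 + 17.31 = 56.78
Σy  = 395.84 + 98.03 = 493.87
Σx² = 191.4117 + 17.31² = 191.4117 + 299.6361 = 491.0478
Σxy = 1797.6392 + 17.31×98.03 = 1797.6392 + 1696.8993 = 3494.5385

Step 2: Recompute the slope with b₁ = (nΣxy − ΣxΣy) / (nΣx² − (Σx)²)
Numerator   = 10×3494.5385 − 56.78×493.87 = 34945.3850 − 28041.9386 = 6903.4464
Denominator = 10×491.0478 − 56.78² = 4910.4780 − 3223.9684 = 1686.5096
b₁(new) = 6903.4464 / 1686.5096 = 4.0933

(Same formula on the original sums: (9×1797.6392 − 39.47×395.84) / (9×191.4117 − 39.47²) = 554.9480 / 164.8244 = 3.3669, matching the given fit.)

Step 3: Change in slope
Δβ₁ = 4.0933 − 3.3669 = +0.7264
Relative change = +0.7264 / 3.3669 × 100% = +21.6%
→ the slope increases when the point is added.

Because the point sits above the extension of the original line at a high-leverage x, it tilts the fit up.
In practice: refit with and without it and report both if conclusions differ.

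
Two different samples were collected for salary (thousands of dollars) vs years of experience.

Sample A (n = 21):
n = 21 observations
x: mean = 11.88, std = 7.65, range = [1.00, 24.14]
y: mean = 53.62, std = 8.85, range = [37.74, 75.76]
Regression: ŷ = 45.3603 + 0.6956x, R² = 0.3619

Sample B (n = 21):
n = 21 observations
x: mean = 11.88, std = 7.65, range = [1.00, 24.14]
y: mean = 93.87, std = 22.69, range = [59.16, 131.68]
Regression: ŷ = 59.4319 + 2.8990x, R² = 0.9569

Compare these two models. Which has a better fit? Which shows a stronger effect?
Model B has the better fit (R² = 0.9569 vs 0.3619). Model B shows the stronger effect (|β₁| = 2.8990 vs 0.6956).

Model Comparison:

Fit — compare R²:
- Model A: R² = 0.3619 → 36.19% of variance in salary explained
- Model B: R² = 0.9569 → 95.69% of variance in salary explained
- 0.9569 > 0.3619 → Model B has the better fit

Strength of effect — compare |β₁|:
- Model A: β₁ = 0.6956 → predicted salary rises 0.6956 thousand dollars per additional year of experience
- Model B: β₁ = 2.8990 → predicted salary rises 2.8990 thousand dollars per additional year of experience
- |0.6956| < |2.8990| → Model B shows the stronger marginal effect

Notes:
- R² measures how tightly points cluster around the line; β₁ measures how steep the line is — they answer different questions.
- A steeper slope doesn't make a better model if the scatter around the line is large.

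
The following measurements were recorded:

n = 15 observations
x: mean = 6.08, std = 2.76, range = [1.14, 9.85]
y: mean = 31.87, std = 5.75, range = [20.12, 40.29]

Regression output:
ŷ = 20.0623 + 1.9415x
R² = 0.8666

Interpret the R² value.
The model explains 86.66% of the variance in y (R² = 0.8666), leaving 13.34% unexplained; the fit is strong.

R² (coefficient of determination) measures the proportion of variance in y explained by the regression model.

Here R² = 0.8666:
- Explained: 86.66% of the variation in y
- Unexplained (residual): 100% − 86.66% = 13.34%
- Rule of thumb (below 0.3 weak; 0.3 to below 0.7 moderate; 0.7 and above strong) → strong

Note: R² never decreases when predictors are added, so it should not be used alone to compare models of different size.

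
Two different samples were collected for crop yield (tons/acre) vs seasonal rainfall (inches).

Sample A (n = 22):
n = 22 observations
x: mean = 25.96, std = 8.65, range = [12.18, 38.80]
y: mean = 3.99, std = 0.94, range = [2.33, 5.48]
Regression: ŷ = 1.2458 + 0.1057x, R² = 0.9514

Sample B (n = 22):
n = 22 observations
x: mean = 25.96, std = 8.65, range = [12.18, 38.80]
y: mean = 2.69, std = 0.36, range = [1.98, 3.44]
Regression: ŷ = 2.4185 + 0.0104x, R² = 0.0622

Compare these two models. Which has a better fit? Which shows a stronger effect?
Model A has the better fit (R² = 0.9514 vs 0.0622). Model A shows the stronger effect (|β₁| = 0.1057 vs 0.0104).

Model Comparison:

Which explains more variance? (R²)
- Model A: R² = 0.9514 → 95.14% of variance in crop yield explained
- Model B: R² = 0.0622 → 6.22% of variance in crop yield explained
- 0.9514 > 0.0622 → Model A has the better fit

Which has the larger per-inch effect? (|β₁|)
- Model A: β₁ = 0.1057 → predicted crop yield rises 0.1057 tons/acre per additional inch of rainfall
- Model B: β₁ = 0.0104 → predicted crop yield rises 0.0104 tons/acre per additional inch of rainfall
- |0.1057| > |0.0104| → Model A shows the stronger marginal effect

Notes:
- The two samples could reflect different populations, time periods, or measurement quality.
- A steeper slope doesn't make a better model if the scatter around the line is large.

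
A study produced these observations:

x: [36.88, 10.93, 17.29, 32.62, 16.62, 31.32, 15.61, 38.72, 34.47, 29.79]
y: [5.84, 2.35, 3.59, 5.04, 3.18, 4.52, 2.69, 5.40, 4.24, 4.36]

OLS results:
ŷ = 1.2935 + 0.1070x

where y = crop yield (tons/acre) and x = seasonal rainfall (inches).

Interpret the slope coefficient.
On average, crop yield is about 0.1070 tons/acre higher for every extra inch of rainfall.

β₁ = 0.1070 is the change in predicted crop yield (tons/acre) per additional inch of rainfall.

Interpretation:
- Rainfall up by 1 inch → predicted crop yield increases by 0.1070 tons/acre
- The effect is assumed constant over the observed range of x (linearity)
- The sign (+) gives the direction; the magnitude 0.1070 gives the size of the effect per inch

(β₀ = 1.2935 is the fitted value at x = 0 and is not part of the slope interpretation.)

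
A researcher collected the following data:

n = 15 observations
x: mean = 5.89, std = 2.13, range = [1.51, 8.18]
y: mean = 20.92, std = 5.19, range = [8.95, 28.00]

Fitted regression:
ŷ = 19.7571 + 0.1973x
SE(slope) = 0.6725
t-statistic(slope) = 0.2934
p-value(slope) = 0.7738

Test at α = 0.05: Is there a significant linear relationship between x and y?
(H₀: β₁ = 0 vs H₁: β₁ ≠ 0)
p-value = 0.7738 ≥ α = 0.05, so we fail to reject H₀. The relationship is not significant.

Hypothesis test for the slope coefficient:

H₀: β₁ = 0 (no linear relationship)
H₁: β₁ ≠ 0 (linear relationship exists)

Test statistic: t = β̂₁ / SE(β̂₁) = 0.1973 / 0.6725 = 0.2934

The p-value (0.7738) is the probability, under H₀, of a t-statistic at least as extreme as |t| = 0.2934 (two-sided, df = n − 2 = 13).

Decision rule: reject H₀ if p-value < α.
p-value = 0.7738 ≥ α = 0.05 → fail to reject H₀.

Conclusion: the linear association between x and y is not significant at the 5% level.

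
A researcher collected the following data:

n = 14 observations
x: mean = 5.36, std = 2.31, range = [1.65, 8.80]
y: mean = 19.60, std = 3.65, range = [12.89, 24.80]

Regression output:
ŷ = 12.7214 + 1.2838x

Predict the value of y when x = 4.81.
ŷ = 18.8965

To predict y for x = 4.81, substitute into the regression equation:

ŷ = 12.7214 + 1.2838 × 4.81
ŷ = 12.7214 + 6.1751
ŷ = 18.8965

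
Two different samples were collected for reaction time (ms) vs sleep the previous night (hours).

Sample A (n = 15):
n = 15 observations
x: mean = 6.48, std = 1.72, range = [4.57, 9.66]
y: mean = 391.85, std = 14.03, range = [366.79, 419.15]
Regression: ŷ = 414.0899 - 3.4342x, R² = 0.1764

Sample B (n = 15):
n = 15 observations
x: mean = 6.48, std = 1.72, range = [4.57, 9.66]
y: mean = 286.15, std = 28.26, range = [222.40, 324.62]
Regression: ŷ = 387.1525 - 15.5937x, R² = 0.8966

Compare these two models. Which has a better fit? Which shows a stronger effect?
Model B has the better fit (R² = 0.8966 vs 0.1764). Model B shows the stronger effect (|β₁| = 15.5937 vs 3.4342).

Model Comparison:

Fit — compare R²:
- Model A: R² = 0.1764 → 17.64% of variance in reaction time explained
- Model B: R² = 0.8966 → 89.66% of variance in reaction time explained
- 0.8966 > 0.1764 → Model B has the better fit

Which has the larger per-hour effect? (|β₁|)
- Model A: β₁ = -3.4342 → predicted reaction time falls 3.4342 ms per additional hour of sleep
- Model B: β₁ = -15.5937 → predicted reaction time falls 15.5937 ms per additional hour of sleep
- |-3.4342| < |-15.5937| → Model B shows the stronger marginal effect

Notes:
- R² measures how tightly points cluster around the line; β₁ measures how steep the line is — they answer different questions.
- A steeper slope doesn't make a better model if the scatter around the line is large.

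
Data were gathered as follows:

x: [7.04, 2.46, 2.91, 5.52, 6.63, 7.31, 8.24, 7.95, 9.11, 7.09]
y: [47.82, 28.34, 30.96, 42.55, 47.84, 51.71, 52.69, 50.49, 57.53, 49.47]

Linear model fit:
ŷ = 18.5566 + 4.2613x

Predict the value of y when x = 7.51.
ŷ = 50.5590

Plug x = 7.51 into the fitted line:

ŷ = 18.5566 + 4.2613 × 7.51
ŷ = 18.5566 + 32.0024
ŷ = 50.5590

This is the fitted mean response at that x — an individual observation would come with a wider prediction interval.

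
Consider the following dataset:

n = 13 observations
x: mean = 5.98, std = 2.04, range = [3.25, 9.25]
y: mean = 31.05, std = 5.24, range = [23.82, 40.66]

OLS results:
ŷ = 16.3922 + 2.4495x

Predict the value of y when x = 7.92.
ŷ = 35.7922

x = 7.92 lies inside the observed range [3.25, 9.25], so the fitted equation applies directly:

ŷ = 16.3922 + 2.4495 × 7.92
ŷ = 16.3922 + 19.4000
ŷ = 35.7922

This is a point prediction; actual observations scatter around it by roughly the residual standard deviation.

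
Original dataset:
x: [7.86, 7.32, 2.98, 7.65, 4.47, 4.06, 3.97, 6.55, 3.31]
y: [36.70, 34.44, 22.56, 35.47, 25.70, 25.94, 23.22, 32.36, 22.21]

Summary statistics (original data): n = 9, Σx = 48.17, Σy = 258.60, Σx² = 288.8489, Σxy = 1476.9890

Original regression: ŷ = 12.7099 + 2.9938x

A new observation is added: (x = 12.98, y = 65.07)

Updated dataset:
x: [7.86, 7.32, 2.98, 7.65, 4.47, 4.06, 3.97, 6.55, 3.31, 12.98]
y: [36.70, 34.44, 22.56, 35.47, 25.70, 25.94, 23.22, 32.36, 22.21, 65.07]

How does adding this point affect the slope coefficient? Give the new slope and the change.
New slope β₁ = 4.1051 versus 2.9938 before: a change of +1.1113 (+37.1%).

The new point has HIGH LEVERAGE: x = 12.98 is far from the original mean x̄ = 48.17/9 ≈ 5.35 (original range [2.98, 7.86]).

Step 1: Update the sums with the new point (n goes from 9 to 10)
Σx  = 48.17 + 12.98 = 61.15
Σy  = 258.60 + 65.07 = 323.67
Σx² = 288.8489 + 12.98² = 288.8489 + 168.4804 = 457.3293
Σxy = 1476.9890 + 12.98×65.07 = 1476.9890 + 844.6086 = 2321.5976

Step 2: Recompute the slope with b₁ = (nΣxy − ΣxΣy) / (nΣx² − (Σx)²)
Numerator   = 10×2321.5976 − 61.15×323.67 = 23215.9760 − 19792.4205 = 3423.5555
Denominator = 10×457.3293 − 61.15² = 4573.2930 − 3739.3225 = 833.9705
b₁(new) = 3423.5555 / 833.9705 = 4.1051

(Same formula on the original sums: (9×1476.9890 − 48.17×258.60) / (9×288.8489 − 48.17²) = 836.1390 / 279.2912 = 2.9938, matching the given fit.)

Step 3: Change in slope
Δβ₁ = 4.1051 − 2.9938 = +1.1113
Relative change = +1.1113 / 2.9938 × 100% = +37.1%
→ the slope increases when the point is added.

Because the point sits above the extension of the original line at a high-leverage x, it tilts the fit up.
In practice: examine leverage (hᵢ) and Cook's distance rather than deleting it automatically.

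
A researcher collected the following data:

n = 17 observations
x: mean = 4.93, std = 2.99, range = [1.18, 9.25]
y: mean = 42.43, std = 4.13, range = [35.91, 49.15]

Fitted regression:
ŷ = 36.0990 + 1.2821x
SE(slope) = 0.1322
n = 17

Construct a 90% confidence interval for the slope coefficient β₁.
The 90% CI for β₁ is (1.0503, 1.5139)

Confidence interval for the slope:

The 90% CI for β₁ is: β̂₁ ± t*(α/2, n-2) × SE(β̂₁)

Step 1: Find critical t-value
- Confidence level = 0.9
- Degrees of freedom = n - 2 = 17 - 2 = 15
- t*(α/2, 15) = 1.7531

Step 2: Calculate margin of error
Margin = 1.7531 × 0.1322 = 0.2318

Step 3: Construct interval
CI = 1.2821 ± 0.2318
CI = (1.0503, 1.5139)

Interpretation: We are 90% confident that the true slope β₁ lies between 1.0503 and 1.5139.
Both endpoints are positive, so the data support a genuinely positive slope at this confidence level.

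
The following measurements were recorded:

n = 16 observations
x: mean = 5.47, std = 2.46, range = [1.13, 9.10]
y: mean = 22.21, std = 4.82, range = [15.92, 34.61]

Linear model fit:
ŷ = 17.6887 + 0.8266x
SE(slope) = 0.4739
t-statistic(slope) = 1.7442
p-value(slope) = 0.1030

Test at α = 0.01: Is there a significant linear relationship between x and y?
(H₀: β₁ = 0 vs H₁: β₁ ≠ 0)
Fail to reject H₀: p-value = 0.1030 ≥ α = 0.01. The linear relationship is not significant at the 1% level.

Hypothesis test for the slope coefficient:

H₀: β₁ = 0 (no linear relationship)
H₁: β₁ ≠ 0 (linear relationship exists)

Test statistic: t = β̂₁ / SE(β̂₁) = 0.8266 / 0.4739 = 1.7442

The p-value (0.1030) is the probability, under H₀, of a t-statistic at least as extreme as |t| = 1.7442 (two-sided, df = n − 2 = 14).

Decision rule: reject H₀ if p-value < α.
p-value = 0.1030 ≥ α = 0.01 → fail to reject H₀.

Conclusion: the linear association between x and y is not significant at the 1% level.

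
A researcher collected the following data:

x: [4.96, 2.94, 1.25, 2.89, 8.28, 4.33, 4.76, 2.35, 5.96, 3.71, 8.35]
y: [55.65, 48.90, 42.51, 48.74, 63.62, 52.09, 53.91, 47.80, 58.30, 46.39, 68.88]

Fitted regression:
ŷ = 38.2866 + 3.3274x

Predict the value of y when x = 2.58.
ŷ = 46.8713

To predict y for x = 2.58, substitute into the regression equation:

ŷ = 38.2866 + 3.3274 × 2.58
ŷ = 38.2866 + 8.5847
ŷ = 46.8713

This is a point prediction; actual observations scatter around it by roughly the residual standard deviation.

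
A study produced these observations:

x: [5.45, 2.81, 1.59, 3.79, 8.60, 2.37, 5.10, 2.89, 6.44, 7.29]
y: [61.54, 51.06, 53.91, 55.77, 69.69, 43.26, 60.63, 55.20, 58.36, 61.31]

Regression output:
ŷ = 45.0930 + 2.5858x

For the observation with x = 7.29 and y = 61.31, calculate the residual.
Residual = -2.6335

The residual is the difference between the actual value and the predicted value:

Residual = y - ŷ

Step 1: Calculate predicted value
ŷ = 45.0930 + 2.5858 × 7.29
ŷ = 63.9435

Step 2: Calculate residual
Residual = 61.31 - 63.9435
Residual = -2.6335

The residual is negative, so the observed y = 61.31 sits below the regression line (the line overestimates it by 2.6335).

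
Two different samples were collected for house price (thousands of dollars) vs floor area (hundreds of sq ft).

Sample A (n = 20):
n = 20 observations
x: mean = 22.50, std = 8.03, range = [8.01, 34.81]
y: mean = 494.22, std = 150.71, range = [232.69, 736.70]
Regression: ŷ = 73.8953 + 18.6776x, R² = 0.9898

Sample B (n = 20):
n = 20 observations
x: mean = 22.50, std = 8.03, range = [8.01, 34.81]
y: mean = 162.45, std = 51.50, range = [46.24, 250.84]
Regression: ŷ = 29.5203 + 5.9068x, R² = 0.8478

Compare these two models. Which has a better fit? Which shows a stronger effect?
Model A has the better fit (R² = 0.9898 vs 0.8478). Model A shows the stronger effect (|β₁| = 18.6776 vs 5.9068).

Model Comparison:

Which explains more variance? (R²)
- Model A: R² = 0.9898 → 98.98% of variance in house price explained
- Model B: R² = 0.8478 → 84.78% of variance in house price explained
- 0.9898 > 0.8478 → Model A has the better fit

Which has the larger per-hundred sq ft effect? (|β₁|)
- Model A: β₁ = 18.6776 → predicted house price rises 18.6776 thousand dollars per additional hundred sq ft of floor area
- Model B: β₁ = 5.9068 → predicted house price rises 5.9068 thousand dollars per additional hundred sq ft of floor area
- |18.6776| > |5.9068| → Model A shows the stronger marginal effect

Notes:
- A better fit (higher R²) doesn't necessarily mean a more important relationship.
- The two samples could reflect different populations, time periods, or measurement quality.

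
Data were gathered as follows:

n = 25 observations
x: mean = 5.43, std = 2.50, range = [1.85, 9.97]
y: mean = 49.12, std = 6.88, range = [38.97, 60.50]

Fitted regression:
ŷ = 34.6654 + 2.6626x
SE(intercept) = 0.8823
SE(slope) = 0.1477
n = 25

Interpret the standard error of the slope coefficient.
The slope 2.6626 is pinned down to within about ±0.1477 (one SE) by these data — relative uncertainty 5.5%, i.e. precise.

What SE measures:
- The standard error quantifies the sampling variability of the coefficient estimate
- It is the estimated standard deviation of β̂₁ across hypothetical repeated samples of the same size
- Smaller SE → more precise estimate

Relative precision:
- SE / |β̂₁| = 0.1477 / 2.6626 = 5.5%
- Rule of thumb (under 20%: precise; 20% to under 50%: moderately precise; 50% or more: imprecise) → precise

Rough 95% range (±2 SE): 2.6626 ± 0.2954 → (2.3672, 2.9580).

What drives SE(β̂₁): wider spread of x values → smaller SE.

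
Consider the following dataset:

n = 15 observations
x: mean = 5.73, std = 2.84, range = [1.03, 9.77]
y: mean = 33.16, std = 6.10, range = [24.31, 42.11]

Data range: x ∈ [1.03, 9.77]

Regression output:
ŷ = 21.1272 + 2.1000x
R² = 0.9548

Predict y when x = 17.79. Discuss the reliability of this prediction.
ŷ = 58.4862, but this is extrapolation (above the data range [1.03, 9.77]) and may be unreliable.

Prediction calculation:
ŷ = 21.1272 + 2.1000 × 17.79
ŷ = 58.4862

Reliability:
- Data range: x ∈ [1.03, 9.77]
- Prediction point: x = 17.79 is 8.02 units above the observed range → this is EXTRAPOLATION, not interpolation

Why that matters here:
- The linear relationship may not hold outside the observed range
- Real relationships often flatten, saturate, or turn nonlinear at extremes
- The standard error of prediction grows with (x − x̄)², and x = 17.79 is far from x̄ = 5.73

A defensible statement: 'if the linear trend continued to x = 17.79, y would be about 58.4862' — the premise is untested.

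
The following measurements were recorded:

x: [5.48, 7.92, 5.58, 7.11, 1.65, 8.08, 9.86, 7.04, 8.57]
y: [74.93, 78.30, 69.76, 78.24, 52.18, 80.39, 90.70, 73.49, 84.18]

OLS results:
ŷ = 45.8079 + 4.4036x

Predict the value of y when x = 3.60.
ŷ = 61.6609

x = 3.60 lies inside the observed range [1.65, 9.86], so the fitted equation applies directly:

ŷ = 45.8079 + 4.4036 × 3.60
ŷ = 45.8079 + 15.8530
ŷ = 61.6609

This is a point prediction; actual observations scatter around it by roughly the residual standard deviation.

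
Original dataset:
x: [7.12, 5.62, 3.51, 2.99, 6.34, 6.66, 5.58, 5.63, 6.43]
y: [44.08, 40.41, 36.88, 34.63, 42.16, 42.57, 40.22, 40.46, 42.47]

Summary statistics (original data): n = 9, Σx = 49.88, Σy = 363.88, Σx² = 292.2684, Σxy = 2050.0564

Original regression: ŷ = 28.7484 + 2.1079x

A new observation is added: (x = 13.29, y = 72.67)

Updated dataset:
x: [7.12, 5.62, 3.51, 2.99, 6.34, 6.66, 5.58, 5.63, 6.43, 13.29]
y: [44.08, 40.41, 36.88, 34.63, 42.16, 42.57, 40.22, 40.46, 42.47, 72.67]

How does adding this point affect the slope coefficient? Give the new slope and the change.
Adding the point moves β₁ from 2.1079 to 3.6960, i.e. it increases by 1.5881 (+75.3%).

The new point has HIGH LEVERAGE: x = 13.29 is far from the original mean x̄ = 49.88/9 ≈ 5.54 (original range [2.99, 7.12]).

Step 1: Update the sums with the new point (n goes from 9 to 10)
Σx  = 49.88 + 13.29 = 63.17
Σy  = 363.88 + 72.67 = 436.55
Σx² = 292.2684 + 13.29² = 292.2684 + 176.6241 = 468.8925
Σxy = 2050.0564 + 13.29×72.67 = 2050.0564 + 965.7843 = 3015.8407

Step 2: Recompute the slope with b₁ = (nΣxy − ΣxΣy) / (nΣx² − (Σx)²)
Numerator   = 10×3015.8407 − 63.17×436.55 = 30158.4070 − 27576.8635 = 2581.5435
Denominator = 10×468.8925 − 63.17² = 4688.9250 − 3990.4489 = 698.4761
b₁(new) = 2581.5435 / 698.4761 = 3.6960

(Same formula on the original sums: (9×2050.0564 − 49.88×363.88) / (9×292.2684 − 49.88²) = 300.1732 / 142.4012 = 2.1079, matching the given fit.)

Step 3: Change in slope
Δβ₁ = 3.6960 − 2.1079 = +1.5881
Relative change = +1.5881 / 2.1079 × 100% = +75.3%
→ the slope increases when the point is added.

A high-leverage point only changes the slope if it is off the original line; here y = 72.67 is above the original trend, so the slope increases.
In practice: refit with and without it and report both if conclusions differ.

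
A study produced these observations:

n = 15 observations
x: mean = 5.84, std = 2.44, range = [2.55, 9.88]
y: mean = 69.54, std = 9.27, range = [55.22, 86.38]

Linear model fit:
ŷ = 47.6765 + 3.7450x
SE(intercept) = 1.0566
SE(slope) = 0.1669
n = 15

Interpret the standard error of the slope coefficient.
The slope 3.7450 is pinned down to within about ±0.1669 (one SE) by these data — relative uncertainty 4.5%, i.e. precise.

SE(β̂₁) = 0.1669 says: if we drew many samples of n = 15 from the same population and refit each time, the fitted slopes would scatter with a standard deviation of roughly 0.1669 around the true β₁.

Relative precision:
- SE / |β̂₁| = 0.1669 / 3.7450 = 4.5%
- Rule of thumb (under 20%: precise; 20% to under 50%: moderately precise; 50% or more: imprecise) → precise

Rough 95% range (±2 SE): 3.7450 ± 0.3338 → (3.4112, 4.0788).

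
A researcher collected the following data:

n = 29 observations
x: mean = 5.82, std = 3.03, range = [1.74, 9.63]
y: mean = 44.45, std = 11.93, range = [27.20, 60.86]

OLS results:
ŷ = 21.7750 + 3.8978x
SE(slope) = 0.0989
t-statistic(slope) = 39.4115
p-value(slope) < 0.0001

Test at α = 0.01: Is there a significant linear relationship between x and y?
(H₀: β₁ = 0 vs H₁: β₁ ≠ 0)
Reject H₀: p-value < 0.0001 < α = 0.01. The linear relationship is significant at the 1% level.

Hypothesis test for the slope coefficient:

H₀: β₁ = 0 (no linear relationship)
H₁: β₁ ≠ 0 (linear relationship exists)

Test statistic: t = β̂₁ / SE(β̂₁) = 3.8978 / 0.0989 = 39.4115

With df = 27, the two-sided p-value for |t| = 39.4115 is <0.0001.

Decision rule: reject H₀ if p-value < α.
p-value < 0.0001 < α = 0.01 → reject H₀.

There is sufficient evidence at the 1% significance level to conclude that a linear relationship exists between x and y.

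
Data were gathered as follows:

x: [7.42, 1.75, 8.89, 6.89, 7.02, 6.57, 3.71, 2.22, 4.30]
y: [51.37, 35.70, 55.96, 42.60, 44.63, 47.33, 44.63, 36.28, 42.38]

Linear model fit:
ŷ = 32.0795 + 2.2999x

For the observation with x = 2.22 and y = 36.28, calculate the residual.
Residual = -0.9053

The residual is the difference between the actual value and the predicted value:

Residual = y - ŷ

Step 1: Calculate predicted value
ŷ = 32.0795 + 2.2999 × 2.22
ŷ = 37.1853

Step 2: Calculate residual
Residual = 36.28 - 37.1853
Residual = -0.9053

Sign check: y < ŷ, so the point is below the line and the fit overestimates here.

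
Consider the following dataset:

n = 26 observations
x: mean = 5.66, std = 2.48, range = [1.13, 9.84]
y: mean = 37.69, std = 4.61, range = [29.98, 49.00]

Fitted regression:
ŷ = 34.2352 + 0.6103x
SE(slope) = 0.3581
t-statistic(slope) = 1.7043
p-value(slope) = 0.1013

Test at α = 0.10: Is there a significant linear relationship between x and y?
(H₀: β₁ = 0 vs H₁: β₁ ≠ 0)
p-value = 0.1013 ≥ α = 0.10, so we fail to reject H₀. The relationship is not significant.

Hypothesis test for the slope coefficient:

H₀: β₁ = 0 (no linear relationship)
H₁: β₁ ≠ 0 (linear relationship exists)

Test statistic: t = β̂₁ / SE(β̂₁) = 0.6103 / 0.3581 = 1.7043

With df = 24, the two-sided p-value for |t| = 1.7043 is 0.1013.

Decision rule: reject H₀ if p-value < α.
p-value = 0.1013 ≥ α = 0.10 → fail to reject H₀.

There is not sufficient evidence at the 10% significance level to conclude that a linear relationship exists between x and y.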